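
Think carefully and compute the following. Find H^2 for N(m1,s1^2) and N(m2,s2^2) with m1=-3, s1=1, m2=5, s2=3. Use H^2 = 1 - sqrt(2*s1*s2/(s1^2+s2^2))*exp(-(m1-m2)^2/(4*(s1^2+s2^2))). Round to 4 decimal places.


Squared Hellinger distance for Gaussians:
H^2 = 1 - sqrt(2*s1*s2/(s1^2+s2^2)) * exp(-(m1-m2)^2/(4*(s1^2+s2^2))).
s1^2 = 1, s2^2 = 9, s1^2+s2^2 = 10.
sqrt(2*1*3/(10)) = 0.774597.
(m1-m2)^2 = (-8)^2 = 64.
exp(-64/(4*10)) = exp(-1.6) = 0.201897.
H^2 = 1 - 0.774597*0.201897 = 0.8436

0.8436


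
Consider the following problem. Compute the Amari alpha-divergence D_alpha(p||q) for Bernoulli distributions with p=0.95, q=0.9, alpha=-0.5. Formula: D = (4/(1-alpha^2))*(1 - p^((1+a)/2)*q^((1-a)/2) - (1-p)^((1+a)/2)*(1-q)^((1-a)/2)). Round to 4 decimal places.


Amari alpha-divergence:
D = (4/(1-alpha^2))*(1 - p^((1+a)/2)*q^((1-a)/2) - (1-p)^((1+a)/2)*(1-q)^((1-a)/2)).
alpha = -0.5, p = 0.95, q = 0.9.
e1 = (1+alpha)/2 = 0.25, e2 = (1-alpha)/2 = 0.75.
t1 = p^e1 * q^e2 = 0.95^0.25 * 0.9^0.75 = 0.912248.
t2 = (1-p)^e1 * (1-q)^e2 = 0.05^0.25 * 0.1^0.75 = 0.08409.
4/(1-alpha^2) = 5.333333.
D = 5.333333*(1 - 0.912248 - 0.08409) = 0.0195

0.0195


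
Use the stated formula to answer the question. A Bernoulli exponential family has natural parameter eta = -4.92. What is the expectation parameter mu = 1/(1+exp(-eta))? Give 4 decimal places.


Dual coordinate (expectation parameter) for Bernoulli:
mu = 1/(1+exp(-eta)).
eta = -4.92.
exp(-eta) = exp(4.92) = 137.002613.
mu = 1/(1+137.002613) = 0.0072

0.0072


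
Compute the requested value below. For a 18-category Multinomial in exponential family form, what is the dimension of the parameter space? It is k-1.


Exponential family dimension calculation:
For Multinomial with k=18 categories, dim = k-1 = 17.

17


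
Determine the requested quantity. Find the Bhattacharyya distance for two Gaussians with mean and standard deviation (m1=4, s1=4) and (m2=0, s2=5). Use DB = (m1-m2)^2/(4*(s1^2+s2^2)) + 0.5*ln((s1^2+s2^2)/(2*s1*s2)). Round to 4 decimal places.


Bhattacharyya distance between two Gaussians:
DB = (m1-m2)^2/(4*(s1^2+s2^2)) + (1/2)*ln((s1^2+s2^2)/(2*s1*s2)).
(m1-m2)^2 = (4)^2 = 16.
s1^2+s2^2 = 16 + 25 = 41.
term1 = 16/164 = 0.097561.
term2 = 0.5*ln(41/40.0) = 0.012346.
DB = 0.097561 + 0.012346 = 0.1099

0.1099


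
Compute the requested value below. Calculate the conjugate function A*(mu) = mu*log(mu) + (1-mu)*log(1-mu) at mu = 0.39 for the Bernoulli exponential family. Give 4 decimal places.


Legendre transform for Bernoulli:
A*(mu) = mu*log(mu) + (1-mu)*log(1-mu).
mu = 0.39, 1-mu = 0.61.
mu*log(mu) = 0.39*log(0.39) = -0.367227.
(1-mu)*log(1-mu) = 0.61*log(0.61) = -0.301521.
A* = -0.367227 + -0.301521 = -0.6687

-0.6687


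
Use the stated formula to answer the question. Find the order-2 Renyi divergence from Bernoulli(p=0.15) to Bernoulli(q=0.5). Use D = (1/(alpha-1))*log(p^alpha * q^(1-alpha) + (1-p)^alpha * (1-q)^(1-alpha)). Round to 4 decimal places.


Renyi divergence of order alpha between Bernoulli distributions:
D = (1/(alpha-1))*log(p^alpha * q^(1-alpha) + (1-p)^alpha * (1-q)^(1-alpha)).
alpha = 2, p = 0.15, q = 0.5.
p^alpha * q^(1-alpha) = 0.15^2 * 0.5^-1 = 0.045.
(1-p)^alpha * (1-q)^(1-alpha) = 0.85^2 * 0.5^-1 = 1.445.
sum = 0.045 + 1.445 = 1.49.
D = (1/1)*log(1.49) = 0.3988

0.3988


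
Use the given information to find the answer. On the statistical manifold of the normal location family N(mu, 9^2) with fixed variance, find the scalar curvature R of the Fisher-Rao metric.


This family has a single free parameter, so its statistical manifold
is 1-dimensional. The Riemann curvature tensor of any 1-dimensional
Riemannian manifold vanishes identically, so R = 0.

0


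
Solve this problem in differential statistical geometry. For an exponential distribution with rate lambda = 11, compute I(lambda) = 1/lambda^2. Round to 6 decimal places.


Fisher information for exponential: I(lambda) = 1/lambda^2.
lambda = 11, lambda^2 = 121.
I = 1/121 = 0.008264

0.008264


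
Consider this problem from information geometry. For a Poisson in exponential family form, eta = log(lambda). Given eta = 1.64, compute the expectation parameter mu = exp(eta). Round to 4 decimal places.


Expectation parameter for Poisson exponential family:
mu = exp(eta).
eta = 1.64.
mu = exp(1.64) = 5.1552

5.1552


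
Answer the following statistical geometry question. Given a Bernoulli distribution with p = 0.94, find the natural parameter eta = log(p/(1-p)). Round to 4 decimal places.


Natural parameter for Bernoulli: eta = log(p/(1-p)).
p = 0.94, 1-p = 0.06.
p/(1-p) = 15.666667.
eta = log(15.666667) = 2.7515

2.7515


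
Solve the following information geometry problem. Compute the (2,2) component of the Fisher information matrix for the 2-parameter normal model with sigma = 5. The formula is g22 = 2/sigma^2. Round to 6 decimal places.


For the 2-parameter normal family, the Fisher metric has:
  g11 = 1/sigma^2, g22 = 2/sigma^2.
sigma = 5, sigma^2 = 25.
g22 = 0.080000

0.080000


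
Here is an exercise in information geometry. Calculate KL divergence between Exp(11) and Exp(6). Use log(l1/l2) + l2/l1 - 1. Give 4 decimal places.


KL divergence for exponential family:
KL = log(l1/l2) + l2/l1 - 1.
log(11/6) = 0.606136.
6/11 = 0.545455.
KL = 0.606136 + 0.545455 - 1 = 0.1516

0.1516


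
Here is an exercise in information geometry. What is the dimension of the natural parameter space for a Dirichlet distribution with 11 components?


Exponential family dimension calculation:
Dirichlet with 11 components has 11 natural parameters.

11


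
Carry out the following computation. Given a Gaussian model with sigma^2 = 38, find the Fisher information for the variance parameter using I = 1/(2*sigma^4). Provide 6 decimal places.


Fisher information for variance: I(sigma^2) = 1/(2*sigma^4).
sigma^2 = 38, so sigma^4 = 1444.
I = 1/(2*1444) = 1/2888 = 0.000346

0.000346


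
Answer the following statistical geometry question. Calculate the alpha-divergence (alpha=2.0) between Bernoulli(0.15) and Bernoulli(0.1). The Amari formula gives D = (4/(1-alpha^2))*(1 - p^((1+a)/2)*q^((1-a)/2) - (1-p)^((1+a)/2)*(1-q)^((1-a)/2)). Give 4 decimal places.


Amari alpha-divergence:
D = (4/(1-alpha^2))*(1 - p^((1+a)/2)*q^((1-a)/2) - (1-p)^((1+a)/2)*(1-q)^((1-a)/2)).
alpha = 2.0, p = 0.15, q = 0.1.
e1 = (1+alpha)/2 = 1.5, e2 = (1-alpha)/2 = -0.5.
t1 = p^e1 * q^e2 = 0.15^1.5 * 0.1^-0.5 = 0.183712.
t2 = (1-p)^e1 * (1-q)^e2 = 0.85^1.5 * 0.9^-0.5 = 0.826052.
4/(1-alpha^2) = -1.333333.
D = -1.333333*(1 - 0.183712 - 0.826052) = 0.0130

0.0130


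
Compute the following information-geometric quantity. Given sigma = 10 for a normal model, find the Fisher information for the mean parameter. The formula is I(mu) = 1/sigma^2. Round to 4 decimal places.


The Fisher information for the mean of a normal distribution is I(mu) = 1/sigma^2.
sigma = 10, so sigma^2 = 100.
I(mu) = 1/100 = 0.0100

0.0100


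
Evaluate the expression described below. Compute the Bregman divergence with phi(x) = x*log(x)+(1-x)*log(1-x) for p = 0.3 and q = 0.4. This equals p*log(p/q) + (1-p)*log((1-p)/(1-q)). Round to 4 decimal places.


Bregman divergence with negative entropy generator:
D = p*log(p/q) + (1-p)*log((1-p)/(1-q)).
p = 0.3, q = 0.4.
p*log(p/q) = 0.3*log(0.3/0.4) = -0.086305.
(1-p)*log((1-p)/(1-q)) = 0.7*log(0.7/0.6) = 0.107905.
D = -0.086305 + 0.107905 = 0.0216

0.0216


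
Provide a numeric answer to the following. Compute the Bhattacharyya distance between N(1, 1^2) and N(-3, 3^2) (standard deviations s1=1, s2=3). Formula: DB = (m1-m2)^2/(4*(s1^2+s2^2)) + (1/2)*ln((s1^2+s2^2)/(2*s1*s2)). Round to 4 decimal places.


Bhattacharyya distance between two Gaussians:
DB = (m1-m2)^2/(4*(s1^2+s2^2)) + (1/2)*ln((s1^2+s2^2)/(2*s1*s2)).
(m1-m2)^2 = (4)^2 = 16.
s1^2+s2^2 = 1 + 9 = 10.
term1 = 16/40 = 0.4.
term2 = 0.5*ln(10/6.0) = 0.255413.
DB = 0.4 + 0.255413 = 0.6554

0.6554


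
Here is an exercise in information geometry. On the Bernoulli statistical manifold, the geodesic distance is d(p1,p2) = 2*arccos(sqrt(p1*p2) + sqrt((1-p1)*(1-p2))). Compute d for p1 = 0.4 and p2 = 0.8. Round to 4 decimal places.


Geodesic distance on Bernoulli manifold:
d(p1,p2) = 2*arccos(sqrt(p1*p2) + sqrt((1-p1)*(1-p2))).
sqrt(p1*p2) = sqrt(0.4*0.8) = 0.565685.
sqrt((1-p1)*(1-p2)) = sqrt(0.6*0.2) = 0.34641.
arg = 0.565685 + 0.34641 = 0.912096.
d = 2*arccos(0.912096) = 0.8449

0.8449


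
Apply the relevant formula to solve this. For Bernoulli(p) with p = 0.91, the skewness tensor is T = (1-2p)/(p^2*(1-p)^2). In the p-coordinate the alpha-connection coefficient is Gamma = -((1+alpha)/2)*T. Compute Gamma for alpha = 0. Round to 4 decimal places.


Skewness (Amari-Chentsov) tensor: T = (1-2p)/(p^2*(1-p)^2).
p = 0.91, 1-2p = -0.82, p^2 = 0.8281, (1-p)^2 = 0.0081.
T = -0.82/(0.8281 * 0.0081) = -122.249206.
In the p-coordinate, Gamma^(alpha) = Gamma^(0) - (alpha/2)*T with Gamma^(0) = (1/2)*g'(p) = -T/2,
so Gamma^(alpha) = -((1+alpha)/2)*T.
alpha = 0, -(1+alpha)/2 = -0.5.
Gamma = -0.5 * -122.249206 = 61.1246

61.1246


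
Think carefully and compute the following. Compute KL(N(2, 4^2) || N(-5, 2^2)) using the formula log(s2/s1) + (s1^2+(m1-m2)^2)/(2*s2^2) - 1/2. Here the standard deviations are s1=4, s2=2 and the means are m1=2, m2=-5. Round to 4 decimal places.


KL divergence between normal distributions:
KL = log(s2/s1) + (s1^2 + (m1-m2)^2)/(2*s2^2) - 1/2.
log(2/4) = -0.693147.
(4^2 + (2--5)^2)/(2*2^2) = (16 + 49)/8 = 8.125.
KL = -0.693147 + 8.125 - 0.5 = 6.9319

6.9319


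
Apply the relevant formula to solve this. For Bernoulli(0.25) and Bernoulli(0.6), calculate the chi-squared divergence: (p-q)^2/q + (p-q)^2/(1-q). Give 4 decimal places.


Chi-squared divergence between Bernoulli distributions:
chi^2 = (p-q)^2/q + (p-q)^2/(1-q).
p = 0.25, q = 0.6, p-q = -0.35.
(p-q)^2 = 0.1225.
term1 = 0.1225/0.6 = 0.204167.
term2 = 0.1225/0.4 = 0.30625.
chi^2 = 0.204167 + 0.30625 = 0.5104

0.5104


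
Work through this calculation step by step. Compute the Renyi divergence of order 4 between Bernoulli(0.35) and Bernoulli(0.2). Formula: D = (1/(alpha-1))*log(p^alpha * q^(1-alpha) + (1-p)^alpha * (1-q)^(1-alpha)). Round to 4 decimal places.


Renyi divergence of order alpha between Bernoulli distributions:
D = (1/(alpha-1))*log(p^alpha * q^(1-alpha) + (1-p)^alpha * (1-q)^(1-alpha)).
alpha = 4, p = 0.35, q = 0.2.
p^alpha * q^(1-alpha) = 0.35^4 * 0.2^-3 = 1.875781.
(1-p)^alpha * (1-q)^(1-alpha) = 0.65^4 * 0.8^-3 = 0.348645.
sum = 1.875781 + 0.348645 = 2.224426.
D = (1/3)*log(2.224426) = 0.2665

0.2665


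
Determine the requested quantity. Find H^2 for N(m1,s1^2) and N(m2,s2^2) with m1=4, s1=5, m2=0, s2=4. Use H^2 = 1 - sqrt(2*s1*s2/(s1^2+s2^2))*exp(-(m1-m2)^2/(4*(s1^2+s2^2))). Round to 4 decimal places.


Squared Hellinger distance for Gaussians:
H^2 = 1 - sqrt(2*s1*s2/(s1^2+s2^2)) * exp(-(m1-m2)^2/(4*(s1^2+s2^2))).
s1^2 = 25, s2^2 = 16, s1^2+s2^2 = 41.
sqrt(2*5*4/(41)) = 0.98773.
(m1-m2)^2 = (4)^2 = 16.
exp(-16/(4*41)) = exp(-0.097561) = 0.907047.
H^2 = 1 - 0.98773*0.907047 = 0.1041

0.1041


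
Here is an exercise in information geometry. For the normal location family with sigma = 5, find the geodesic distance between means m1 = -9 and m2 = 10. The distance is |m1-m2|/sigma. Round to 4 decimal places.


On the fixed-variance normal subfamily, geodesic distance = |m1-m2|/sigma.
|-9 - 10| = 19.
sigma = 5.
d = 19/5 = 3.8000

3.8000


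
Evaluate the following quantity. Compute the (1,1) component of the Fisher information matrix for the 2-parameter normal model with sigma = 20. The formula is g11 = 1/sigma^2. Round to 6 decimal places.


For the 2-parameter normal family, the Fisher metric has:
  g11 = 1/sigma^2, g22 = 2/sigma^2.
sigma = 20, sigma^2 = 400.
g11 = 0.002500

0.002500


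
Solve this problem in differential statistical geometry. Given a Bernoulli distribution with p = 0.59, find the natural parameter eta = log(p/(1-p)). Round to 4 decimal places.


Natural parameter for Bernoulli: eta = log(p/(1-p)).
p = 0.59, 1-p = 0.41.
p/(1-p) = 1.439024.
eta = log(1.439024) = 0.3640

0.3640


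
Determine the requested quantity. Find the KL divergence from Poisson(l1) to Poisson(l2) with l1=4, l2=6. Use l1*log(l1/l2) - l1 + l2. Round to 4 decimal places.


KL divergence for Poisson:
KL = l1*log(l1/l2) - l1 + l2.
l1 = 4, l2 = 6.
log(4/6) = -0.405465.
l1*log(l1/l2) = 4 * -0.405465 = -1.62186.
KL = -1.62186 - 4 + 6 = 0.3781

0.3781


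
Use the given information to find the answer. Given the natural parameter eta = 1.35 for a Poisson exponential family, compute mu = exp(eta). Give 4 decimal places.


Expectation parameter for Poisson exponential family:
mu = exp(eta).
eta = 1.35.
mu = exp(1.35) = 3.8574

3.8574


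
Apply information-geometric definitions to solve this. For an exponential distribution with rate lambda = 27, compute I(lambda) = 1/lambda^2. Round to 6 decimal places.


Fisher information for exponential: I(lambda) = 1/lambda^2.
lambda = 27, lambda^2 = 729.
I = 1/729 = 0.001372

0.001372


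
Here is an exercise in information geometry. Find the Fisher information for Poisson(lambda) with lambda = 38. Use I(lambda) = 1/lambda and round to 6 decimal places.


Fisher information for Poisson: I(lambda) = 1/lambda.
lambda = 38.
I(lambda) = 1/38 = 0.026316

0.026316


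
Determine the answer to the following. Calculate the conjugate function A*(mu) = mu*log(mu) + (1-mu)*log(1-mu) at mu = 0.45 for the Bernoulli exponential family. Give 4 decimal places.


Legendre transform for Bernoulli:
A*(mu) = mu*log(mu) + (1-mu)*log(1-mu).
mu = 0.45, 1-mu = 0.55.
mu*log(mu) = 0.45*log(0.45) = -0.359328.
(1-mu)*log(1-mu) = 0.55*log(0.55) = -0.32881.
A* = -0.359328 + -0.32881 = -0.6881

-0.6881


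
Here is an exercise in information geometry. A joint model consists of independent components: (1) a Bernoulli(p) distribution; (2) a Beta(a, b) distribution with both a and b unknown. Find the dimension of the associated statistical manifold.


The dimension of a statistical manifold equals the number of free
(independent) real parameters of the model. For a product of independent
blocks the parameter counts add.
- Bernoulli (p): 1.
- Beta (a, b): 2.
Total = 1 + 2 = 3.
Dimension = 3

3


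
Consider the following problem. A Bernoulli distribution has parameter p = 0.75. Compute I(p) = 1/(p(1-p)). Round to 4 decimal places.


For Bernoulli(p), Fisher information is I(p) = 1/(p*(1-p)).
p = 0.75, 1-p = 0.25.
p*(1-p) = 0.1875.
I(p) = 1/0.1875 = 5.3333

5.3333


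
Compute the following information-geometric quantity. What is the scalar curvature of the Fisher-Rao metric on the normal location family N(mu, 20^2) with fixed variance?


This family has a single free parameter, so its statistical manifold
is 1-dimensional. The Riemann curvature tensor of any 1-dimensional
Riemannian manifold vanishes identically, so R = 0.

0


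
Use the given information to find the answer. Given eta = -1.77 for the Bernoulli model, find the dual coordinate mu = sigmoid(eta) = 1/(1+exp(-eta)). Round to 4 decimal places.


Dual coordinate (expectation parameter) for Bernoulli:
mu = 1/(1+exp(-eta)).
eta = -1.77.
exp(-eta) = exp(1.77) = 5.870853.
mu = 1/(1+5.870853) = 0.1455

0.1455


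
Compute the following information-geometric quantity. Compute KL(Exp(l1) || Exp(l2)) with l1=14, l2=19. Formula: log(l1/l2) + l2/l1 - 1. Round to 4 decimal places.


KL divergence for exponential family:
KL = log(l1/l2) + l2/l1 - 1.
log(14/19) = -0.305382.
19/14 = 1.357143.
KL = -0.305382 + 1.357143 - 1 = 0.0518

0.0518


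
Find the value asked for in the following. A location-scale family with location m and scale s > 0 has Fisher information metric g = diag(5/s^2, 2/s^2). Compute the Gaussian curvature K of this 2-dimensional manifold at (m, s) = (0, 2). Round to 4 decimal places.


The metric has the form g = (A dm^2 + B ds^2)/s^2 with A = 5, B = 2.
Substitute u = sqrt(A/B)*m: g = B*(du^2 + ds^2)/s^2, i.e. B times the
Poincare upper half-plane metric, which has constant Gaussian curvature -1.
Scaling a 2D metric by a constant c divides the Gaussian curvature by c,
so K = -1/B = -1/(2) = -0.5000 everywhere (the point (m, s) = (0, 2) is irrelevant:
the curvature is constant).
The requested Gaussian curvature is K = -0.5000.

-0.5000


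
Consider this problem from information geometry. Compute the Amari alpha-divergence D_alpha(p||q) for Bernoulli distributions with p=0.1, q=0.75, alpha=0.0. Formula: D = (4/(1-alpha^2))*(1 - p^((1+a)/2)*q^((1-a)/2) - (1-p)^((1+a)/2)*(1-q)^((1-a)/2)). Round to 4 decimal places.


Amari alpha-divergence:
D = (4/(1-alpha^2))*(1 - p^((1+a)/2)*q^((1-a)/2) - (1-p)^((1+a)/2)*(1-q)^((1-a)/2)).
alpha = 0.0, p = 0.1, q = 0.75.
e1 = (1+alpha)/2 = 0.5, e2 = (1-alpha)/2 = 0.5.
t1 = p^e1 * q^e2 = 0.1^0.5 * 0.75^0.5 = 0.273861.
t2 = (1-p)^e1 * (1-q)^e2 = 0.9^0.5 * 0.25^0.5 = 0.474342.
4/(1-alpha^2) = 4.0.
D = 4.0*(1 - 0.273861 - 0.474342) = 1.0072

1.0072


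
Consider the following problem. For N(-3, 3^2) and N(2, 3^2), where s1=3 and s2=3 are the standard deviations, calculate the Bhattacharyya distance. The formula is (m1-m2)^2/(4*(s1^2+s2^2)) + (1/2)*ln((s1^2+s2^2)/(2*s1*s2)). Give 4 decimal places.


Bhattacharyya distance between two Gaussians:
DB = (m1-m2)^2/(4*(s1^2+s2^2)) + (1/2)*ln((s1^2+s2^2)/(2*s1*s2)).
(m1-m2)^2 = (-5)^2 = 25.
s1^2+s2^2 = 9 + 9 = 18.
term1 = 25/72 = 0.347222.
term2 = 0.5*ln(18/18.0) = 0.0.
DB = 0.347222 + 0.0 = 0.3472

0.3472


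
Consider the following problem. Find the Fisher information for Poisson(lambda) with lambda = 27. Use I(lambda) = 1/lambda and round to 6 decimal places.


Fisher information for Poisson: I(lambda) = 1/lambda.
lambda = 27.
I(lambda) = 1/27 = 0.037037

0.037037


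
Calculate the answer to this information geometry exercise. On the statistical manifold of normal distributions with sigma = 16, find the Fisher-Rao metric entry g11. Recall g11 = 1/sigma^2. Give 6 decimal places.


For the 2-parameter normal family, the Fisher metric has:
  g11 = 1/sigma^2, g22 = 2/sigma^2.
sigma = 16, sigma^2 = 256.
g11 = 0.003906

0.003906


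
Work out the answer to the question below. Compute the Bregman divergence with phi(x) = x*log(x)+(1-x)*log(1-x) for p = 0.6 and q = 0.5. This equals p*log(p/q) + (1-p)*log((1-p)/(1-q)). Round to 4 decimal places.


Bregman divergence with negative entropy generator:
D = p*log(p/q) + (1-p)*log((1-p)/(1-q)).
p = 0.6, q = 0.5.
p*log(p/q) = 0.6*log(0.6/0.5) = 0.109393.
(1-p)*log((1-p)/(1-q)) = 0.4*log(0.4/0.5) = -0.089257.
D = 0.109393 + -0.089257 = 0.0201

0.0201


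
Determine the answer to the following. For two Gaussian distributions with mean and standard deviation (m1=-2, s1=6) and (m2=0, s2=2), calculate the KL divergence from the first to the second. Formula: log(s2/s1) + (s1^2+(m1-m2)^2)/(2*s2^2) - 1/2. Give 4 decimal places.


KL divergence between normal distributions:
KL = log(s2/s1) + (s1^2 + (m1-m2)^2)/(2*s2^2) - 1/2.
log(2/6) = -1.098612.
(6^2 + (-2-0)^2)/(2*2^2) = (36 + 4)/8 = 5.0.
KL = -1.098612 + 5.0 - 0.5 = 3.4014

3.4014


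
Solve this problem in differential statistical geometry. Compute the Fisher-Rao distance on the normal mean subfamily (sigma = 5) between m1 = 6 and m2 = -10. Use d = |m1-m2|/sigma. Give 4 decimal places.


On the fixed-variance normal subfamily, geodesic distance = |m1-m2|/sigma.
|6 - -10| = 16.
sigma = 5.
d = 16/5 = 3.2000

3.2000


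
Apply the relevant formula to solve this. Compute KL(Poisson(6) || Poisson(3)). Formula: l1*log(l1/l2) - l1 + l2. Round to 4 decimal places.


KL divergence for Poisson:
KL = l1*log(l1/l2) - l1 + l2.
l1 = 6, l2 = 3.
log(6/3) = 0.693147.
l1*log(l1/l2) = 6 * 0.693147 = 4.158883.
KL = 4.158883 - 6 + 3 = 1.1589

1.1589


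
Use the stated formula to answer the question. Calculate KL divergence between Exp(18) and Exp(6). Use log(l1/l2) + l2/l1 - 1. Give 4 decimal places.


KL divergence for exponential family:
KL = log(l1/l2) + l2/l1 - 1.
log(18/6) = 1.098612.
6/18 = 0.333333.
KL = 1.098612 + 0.333333 - 1 = 0.4319

0.4319


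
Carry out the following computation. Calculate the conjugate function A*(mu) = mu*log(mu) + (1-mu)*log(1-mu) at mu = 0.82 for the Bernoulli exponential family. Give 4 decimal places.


Legendre transform for Bernoulli:
A*(mu) = mu*log(mu) + (1-mu)*log(1-mu).
mu = 0.82, 1-mu = 0.18.
mu*log(mu) = 0.82*log(0.82) = -0.16273.
(1-mu)*log(1-mu) = 0.18*log(0.18) = -0.308664.
A* = -0.16273 + -0.308664 = -0.4714

-0.4714


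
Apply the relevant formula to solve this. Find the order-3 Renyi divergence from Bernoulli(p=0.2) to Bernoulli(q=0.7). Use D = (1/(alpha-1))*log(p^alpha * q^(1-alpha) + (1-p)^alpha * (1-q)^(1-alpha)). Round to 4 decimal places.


Renyi divergence of order alpha between Bernoulli distributions:
D = (1/(alpha-1))*log(p^alpha * q^(1-alpha) + (1-p)^alpha * (1-q)^(1-alpha)).
alpha = 3, p = 0.2, q = 0.7.
p^alpha * q^(1-alpha) = 0.2^3 * 0.7^-2 = 0.016327.
(1-p)^alpha * (1-q)^(1-alpha) = 0.8^3 * 0.3^-2 = 5.688889.
sum = 0.016327 + 5.688889 = 5.705215.
D = (1/2)*log(5.705215) = 0.8707

0.8707


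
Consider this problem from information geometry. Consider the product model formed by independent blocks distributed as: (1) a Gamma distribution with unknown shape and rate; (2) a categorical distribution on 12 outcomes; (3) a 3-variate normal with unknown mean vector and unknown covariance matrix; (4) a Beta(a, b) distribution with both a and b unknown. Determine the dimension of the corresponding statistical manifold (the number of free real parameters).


The dimension of a statistical manifold equals the number of free
(independent) real parameters of the model. For a product of independent
blocks the parameter counts add.
- Gamma (shape, rate): 2.
- categorical on 12 outcomes (probabilities sum to 1): 12-1 = 11.
- 3-variate normal: 3 (mean) + 3*4/2 = 6 (symmetric covariance) = 9.
- Beta (a, b): 2.
Total = 2 + 11 + 9 + 2 = 24.
Dimension = 24

24


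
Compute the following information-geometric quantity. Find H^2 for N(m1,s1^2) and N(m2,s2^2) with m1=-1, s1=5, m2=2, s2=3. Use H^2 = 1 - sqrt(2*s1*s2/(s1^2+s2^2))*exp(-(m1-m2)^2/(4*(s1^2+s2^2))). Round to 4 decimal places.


Squared Hellinger distance for Gaussians:
H^2 = 1 - sqrt(2*s1*s2/(s1^2+s2^2)) * exp(-(m1-m2)^2/(4*(s1^2+s2^2))).
s1^2 = 25, s2^2 = 9, s1^2+s2^2 = 34.
sqrt(2*5*3/(34)) = 0.939336.
(m1-m2)^2 = (-3)^2 = 9.
exp(-9/(4*34)) = exp(-0.066176) = 0.935966.
H^2 = 1 - 0.939336*0.935966 = 0.1208

0.1208


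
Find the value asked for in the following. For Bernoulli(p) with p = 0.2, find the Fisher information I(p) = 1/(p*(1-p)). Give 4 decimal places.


For Bernoulli(p), Fisher information is I(p) = 1/(p*(1-p)).
p = 0.2, 1-p = 0.8.
p*(1-p) = 0.16.
I(p) = 1/0.16 = 6.2500

6.2500


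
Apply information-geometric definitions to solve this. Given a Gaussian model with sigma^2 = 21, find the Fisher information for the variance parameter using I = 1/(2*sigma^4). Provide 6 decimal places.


Fisher information for variance: I(sigma^2) = 1/(2*sigma^4).
sigma^2 = 21, so sigma^4 = 441.
I = 1/(2*441) = 1/882 = 0.001134

0.001134


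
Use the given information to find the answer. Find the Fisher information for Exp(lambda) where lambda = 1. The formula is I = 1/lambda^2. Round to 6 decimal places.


Fisher information for exponential: I(lambda) = 1/lambda^2.
lambda = 1, lambda^2 = 1.
I = 1/1 = 1.000000

1.000000


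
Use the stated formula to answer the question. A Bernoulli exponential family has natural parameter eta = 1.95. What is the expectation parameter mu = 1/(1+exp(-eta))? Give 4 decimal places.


Dual coordinate (expectation parameter) for Bernoulli:
mu = 1/(1+exp(-eta)).
eta = 1.95.
exp(-eta) = exp(-1.95) = 0.142274.
mu = 1/(1+0.142274) = 0.8754

0.8754


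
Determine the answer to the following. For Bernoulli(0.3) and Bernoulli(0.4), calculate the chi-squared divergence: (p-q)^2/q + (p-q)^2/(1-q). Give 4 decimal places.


Chi-squared divergence between Bernoulli distributions:
chi^2 = (p-q)^2/q + (p-q)^2/(1-q).
p = 0.3, q = 0.4, p-q = -0.1.
(p-q)^2 = 0.01.
term1 = 0.01/0.4 = 0.025.
term2 = 0.01/0.6 = 0.016667.
chi^2 = 0.025 + 0.016667 = 0.0417

0.0417


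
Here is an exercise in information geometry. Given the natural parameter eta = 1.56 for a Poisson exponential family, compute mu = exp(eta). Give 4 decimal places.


Expectation parameter for Poisson exponential family:
mu = exp(eta).
eta = 1.56.
mu = exp(1.56) = 4.7588

4.7588


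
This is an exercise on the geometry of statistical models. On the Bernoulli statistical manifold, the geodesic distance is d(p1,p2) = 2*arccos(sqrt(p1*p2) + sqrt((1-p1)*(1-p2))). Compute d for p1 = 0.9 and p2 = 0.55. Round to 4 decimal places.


Geodesic distance on Bernoulli manifold:
d(p1,p2) = 2*arccos(sqrt(p1*p2) + sqrt((1-p1)*(1-p2))).
sqrt(p1*p2) = sqrt(0.9*0.55) = 0.703562.
sqrt((1-p1)*(1-p2)) = sqrt(0.1*0.45) = 0.212132.
arg = 0.703562 + 0.212132 = 0.915694.
d = 2*arccos(0.915694) = 0.8271

0.8271


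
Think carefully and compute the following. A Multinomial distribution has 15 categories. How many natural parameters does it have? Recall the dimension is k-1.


Exponential family dimension calculation:
For Multinomial with k=15 categories, dim = k-1 = 14.

14


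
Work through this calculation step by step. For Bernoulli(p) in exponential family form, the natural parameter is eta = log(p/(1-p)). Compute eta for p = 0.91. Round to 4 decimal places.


Natural parameter for Bernoulli: eta = log(p/(1-p)).
p = 0.91, 1-p = 0.09.
p/(1-p) = 10.111111.
eta = log(10.111111) = 2.3136

2.3136


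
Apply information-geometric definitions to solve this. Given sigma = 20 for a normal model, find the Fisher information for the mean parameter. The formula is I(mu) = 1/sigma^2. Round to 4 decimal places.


The Fisher information for the mean of a normal distribution is I(mu) = 1/sigma^2.
sigma = 20, so sigma^2 = 400.
I(mu) = 1/400 = 0.0025

0.0025


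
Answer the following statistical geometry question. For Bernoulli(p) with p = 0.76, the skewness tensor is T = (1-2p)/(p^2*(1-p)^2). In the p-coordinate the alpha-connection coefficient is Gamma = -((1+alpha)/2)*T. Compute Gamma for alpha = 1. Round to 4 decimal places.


Skewness (Amari-Chentsov) tensor: T = (1-2p)/(p^2*(1-p)^2).
p = 0.76, 1-2p = -0.52, p^2 = 0.5776, (1-p)^2 = 0.0576.
T = -0.52/(0.5776 * 0.0576) = -15.629809.
In the p-coordinate, Gamma^(alpha) = Gamma^(0) - (alpha/2)*T with Gamma^(0) = (1/2)*g'(p) = -T/2,
so Gamma^(alpha) = -((1+alpha)/2)*T.
alpha = 1, -(1+alpha)/2 = -1.0.
Gamma = -1.0 * -15.629809 = 15.6298

15.6298


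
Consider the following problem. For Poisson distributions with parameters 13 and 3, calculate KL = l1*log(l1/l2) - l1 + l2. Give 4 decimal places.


KL divergence for Poisson:
KL = l1*log(l1/l2) - l1 + l2.
l1 = 13, l2 = 3.
log(13/3) = 1.466337.
l1*log(l1/l2) = 13 * 1.466337 = 19.062382.
KL = 19.062382 - 13 + 3 = 9.0624

9.0624


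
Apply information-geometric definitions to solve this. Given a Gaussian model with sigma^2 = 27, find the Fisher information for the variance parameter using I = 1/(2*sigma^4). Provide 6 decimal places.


Fisher information for variance: I(sigma^2) = 1/(2*sigma^4).
sigma^2 = 27, so sigma^4 = 729.
I = 1/(2*729) = 1/1458 = 0.000686

0.000686


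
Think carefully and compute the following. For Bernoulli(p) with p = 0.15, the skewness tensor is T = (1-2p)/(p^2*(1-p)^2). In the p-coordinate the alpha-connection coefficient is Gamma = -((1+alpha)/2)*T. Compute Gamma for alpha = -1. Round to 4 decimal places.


Skewness (Amari-Chentsov) tensor: T = (1-2p)/(p^2*(1-p)^2).
p = 0.15, 1-2p = 0.7, p^2 = 0.0225, (1-p)^2 = 0.7225.
T = 0.7/(0.0225 * 0.7225) = 43.060361.
In the p-coordinate, Gamma^(alpha) = Gamma^(0) - (alpha/2)*T with Gamma^(0) = (1/2)*g'(p) = -T/2,
so Gamma^(alpha) = -((1+alpha)/2)*T.
alpha = -1, -(1+alpha)/2 = 0.0.
Gamma = 0.0 * 43.060361 = 0.0000

0.0000


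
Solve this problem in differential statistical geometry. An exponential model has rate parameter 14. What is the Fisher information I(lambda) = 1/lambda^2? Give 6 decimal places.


Fisher information for exponential: I(lambda) = 1/lambda^2.
lambda = 14, lambda^2 = 196.
I = 1/196 = 0.005102

0.005102


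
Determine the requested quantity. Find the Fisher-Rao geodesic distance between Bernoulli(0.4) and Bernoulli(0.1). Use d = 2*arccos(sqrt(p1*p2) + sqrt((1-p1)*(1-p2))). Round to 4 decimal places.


Geodesic distance on Bernoulli manifold:
d(p1,p2) = 2*arccos(sqrt(p1*p2) + sqrt((1-p1)*(1-p2))).
sqrt(p1*p2) = sqrt(0.4*0.1) = 0.2.
sqrt((1-p1)*(1-p2)) = sqrt(0.6*0.9) = 0.734847.
arg = 0.2 + 0.734847 = 0.934847.
d = 2*arccos(0.934847) = 0.7259

0.7259


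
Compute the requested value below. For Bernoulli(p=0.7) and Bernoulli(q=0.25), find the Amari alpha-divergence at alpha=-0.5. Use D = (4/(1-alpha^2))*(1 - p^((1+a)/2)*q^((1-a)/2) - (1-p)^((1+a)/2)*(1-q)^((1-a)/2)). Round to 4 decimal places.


Amari alpha-divergence:
D = (4/(1-alpha^2))*(1 - p^((1+a)/2)*q^((1-a)/2) - (1-p)^((1+a)/2)*(1-q)^((1-a)/2)).
alpha = -0.5, p = 0.7, q = 0.25.
e1 = (1+alpha)/2 = 0.25, e2 = (1-alpha)/2 = 0.75.
t1 = p^e1 * q^e2 = 0.7^0.25 * 0.25^0.75 = 0.323392.
t2 = (1-p)^e1 * (1-q)^e2 = 0.3^0.25 * 0.75^0.75 = 0.596453.
4/(1-alpha^2) = 5.333333.
D = 5.333333*(1 - 0.323392 - 0.596453) = 0.4275

0.4275


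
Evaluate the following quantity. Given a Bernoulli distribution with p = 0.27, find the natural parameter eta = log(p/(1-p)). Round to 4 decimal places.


Natural parameter for Bernoulli: eta = log(p/(1-p)).
p = 0.27, 1-p = 0.73.
p/(1-p) = 0.369863.
eta = log(0.369863) = -0.9946

-0.9946


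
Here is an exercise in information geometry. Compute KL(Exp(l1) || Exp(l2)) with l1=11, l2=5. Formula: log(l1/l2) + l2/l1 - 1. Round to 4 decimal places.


KL divergence for exponential family:
KL = log(l1/l2) + l2/l1 - 1.
log(11/5) = 0.788457.
5/11 = 0.454545.
KL = 0.788457 + 0.454545 - 1 = 0.2430

0.2430


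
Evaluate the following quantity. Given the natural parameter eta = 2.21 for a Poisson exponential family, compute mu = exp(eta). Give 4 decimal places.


Expectation parameter for Poisson exponential family:
mu = exp(eta).
eta = 2.21.
mu = exp(2.21) = 9.1157

9.1157


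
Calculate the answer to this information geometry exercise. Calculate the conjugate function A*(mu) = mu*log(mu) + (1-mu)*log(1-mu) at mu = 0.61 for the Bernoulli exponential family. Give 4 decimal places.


Legendre transform for Bernoulli:
A*(mu) = mu*log(mu) + (1-mu)*log(1-mu).
mu = 0.61, 1-mu = 0.39.
mu*log(mu) = 0.61*log(0.61) = -0.301521.
(1-mu)*log(1-mu) = 0.39*log(0.39) = -0.367227.
A* = -0.301521 + -0.367227 = -0.6687

-0.6687


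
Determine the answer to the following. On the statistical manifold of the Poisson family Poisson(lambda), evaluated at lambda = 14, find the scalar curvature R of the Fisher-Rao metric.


This family has a single free parameter, so its statistical manifold
is 1-dimensional. The Riemann curvature tensor of any 1-dimensional
Riemannian manifold vanishes identically, so R = 0.

0


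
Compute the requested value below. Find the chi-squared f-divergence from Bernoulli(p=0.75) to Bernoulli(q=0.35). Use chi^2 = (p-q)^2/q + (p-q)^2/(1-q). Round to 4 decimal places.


Chi-squared divergence between Bernoulli distributions:
chi^2 = (p-q)^2/q + (p-q)^2/(1-q).
p = 0.75, q = 0.35, p-q = 0.4.
(p-q)^2 = 0.16.
term1 = 0.16/0.35 = 0.457143.
term2 = 0.16/0.65 = 0.246154.
chi^2 = 0.457143 + 0.246154 = 0.7033

0.7033


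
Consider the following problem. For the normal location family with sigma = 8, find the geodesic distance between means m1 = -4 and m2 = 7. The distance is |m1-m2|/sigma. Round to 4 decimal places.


On the fixed-variance normal subfamily, geodesic distance = |m1-m2|/sigma.
|-4 - 7| = 11.
sigma = 8.
d = 11/8 = 1.3750

1.3750


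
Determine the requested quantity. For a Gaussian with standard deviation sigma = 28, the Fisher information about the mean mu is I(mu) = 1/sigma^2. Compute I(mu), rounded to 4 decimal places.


The Fisher information for the mean of a normal distribution is I(mu) = 1/sigma^2.
sigma = 28, so sigma^2 = 784.
I(mu) = 1/784 = 0.0013

0.0013


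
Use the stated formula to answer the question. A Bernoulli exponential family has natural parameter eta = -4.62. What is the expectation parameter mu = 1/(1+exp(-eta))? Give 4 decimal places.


Dual coordinate (expectation parameter) for Bernoulli:
mu = 1/(1+exp(-eta)).
eta = -4.62.
exp(-eta) = exp(4.62) = 101.494032.
mu = 1/(1+101.494032) = 0.0098

0.0098


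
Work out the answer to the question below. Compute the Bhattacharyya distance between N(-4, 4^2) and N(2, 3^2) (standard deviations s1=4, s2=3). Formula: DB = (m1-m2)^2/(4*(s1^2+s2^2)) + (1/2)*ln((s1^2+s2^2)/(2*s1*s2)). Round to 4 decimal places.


Bhattacharyya distance between two Gaussians:
DB = (m1-m2)^2/(4*(s1^2+s2^2)) + (1/2)*ln((s1^2+s2^2)/(2*s1*s2)).
(m1-m2)^2 = (-6)^2 = 36.
s1^2+s2^2 = 16 + 9 = 25.
term1 = 36/100 = 0.36.
term2 = 0.5*ln(25/24.0) = 0.020411.
DB = 0.36 + 0.020411 = 0.3804

0.3804


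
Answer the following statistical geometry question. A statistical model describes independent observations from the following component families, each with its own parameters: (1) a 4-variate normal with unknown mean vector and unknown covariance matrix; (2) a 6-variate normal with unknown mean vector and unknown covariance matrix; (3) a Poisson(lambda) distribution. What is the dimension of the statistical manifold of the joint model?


The dimension of a statistical manifold equals the number of free
(independent) real parameters of the model. For a product of independent
blocks the parameter counts add.
- 4-variate normal: 4 (mean) + 4*5/2 = 10 (symmetric covariance) = 14.
- 6-variate normal: 6 (mean) + 6*7/2 = 21 (symmetric covariance) = 27.
- Poisson (lambda): 1.
Total = 14 + 27 + 1 = 42.
Dimension = 42

42


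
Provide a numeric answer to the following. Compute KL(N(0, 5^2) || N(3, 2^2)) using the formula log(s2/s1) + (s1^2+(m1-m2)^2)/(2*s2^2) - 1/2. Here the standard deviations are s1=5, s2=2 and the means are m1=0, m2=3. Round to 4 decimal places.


KL divergence between normal distributions:
KL = log(s2/s1) + (s1^2 + (m1-m2)^2)/(2*s2^2) - 1/2.
log(2/5) = -0.916291.
(5^2 + (0-3)^2)/(2*2^2) = (25 + 9)/8 = 4.25.
KL = -0.916291 + 4.25 - 0.5 = 2.8337

2.8337


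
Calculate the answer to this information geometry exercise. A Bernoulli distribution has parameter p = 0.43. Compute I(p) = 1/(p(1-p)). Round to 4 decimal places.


For Bernoulli(p), Fisher information is I(p) = 1/(p*(1-p)).
p = 0.43, 1-p = 0.57.
p*(1-p) = 0.2451.
I(p) = 1/0.2451 = 4.0800

4.0800


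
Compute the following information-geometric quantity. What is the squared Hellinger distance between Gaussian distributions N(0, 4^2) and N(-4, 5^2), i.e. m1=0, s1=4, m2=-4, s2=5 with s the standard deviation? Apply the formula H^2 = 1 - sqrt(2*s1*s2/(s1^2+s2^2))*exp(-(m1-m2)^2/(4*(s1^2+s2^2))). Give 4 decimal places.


Squared Hellinger distance for Gaussians:
H^2 = 1 - sqrt(2*s1*s2/(s1^2+s2^2)) * exp(-(m1-m2)^2/(4*(s1^2+s2^2))).
s1^2 = 16, s2^2 = 25, s1^2+s2^2 = 41.
sqrt(2*4*5/(41)) = 0.98773.
(m1-m2)^2 = (4)^2 = 16.
exp(-16/(4*41)) = exp(-0.097561) = 0.907047.
H^2 = 1 - 0.98773*0.907047 = 0.1041

0.1041


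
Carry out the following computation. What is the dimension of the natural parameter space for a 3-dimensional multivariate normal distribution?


Exponential family dimension calculation:
For 3-dim MVN: mean has 3 params, covariance has 3*4/2 = 6 unique entries.
Total dim = 3 + 6 = 9.

9


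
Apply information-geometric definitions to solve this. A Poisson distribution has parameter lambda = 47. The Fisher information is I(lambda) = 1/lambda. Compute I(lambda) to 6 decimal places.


Fisher information for Poisson: I(lambda) = 1/lambda.
lambda = 47.
I(lambda) = 1/47 = 0.021277

0.021277


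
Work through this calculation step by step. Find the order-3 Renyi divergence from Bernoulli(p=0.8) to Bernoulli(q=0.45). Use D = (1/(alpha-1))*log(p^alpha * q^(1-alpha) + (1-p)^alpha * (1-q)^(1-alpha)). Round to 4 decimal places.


Renyi divergence of order alpha between Bernoulli distributions:
D = (1/(alpha-1))*log(p^alpha * q^(1-alpha) + (1-p)^alpha * (1-q)^(1-alpha)).
alpha = 3, p = 0.8, q = 0.45.
p^alpha * q^(1-alpha) = 0.8^3 * 0.45^-2 = 2.528395.
(1-p)^alpha * (1-q)^(1-alpha) = 0.2^3 * 0.55^-2 = 0.026446.
sum = 2.528395 + 0.026446 = 2.554841.
D = (1/2)*log(2.554841) = 0.4690

0.4690


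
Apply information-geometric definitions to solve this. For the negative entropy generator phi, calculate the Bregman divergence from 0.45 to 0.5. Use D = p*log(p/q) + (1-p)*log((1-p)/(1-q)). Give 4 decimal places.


Bregman divergence with negative entropy generator:
D = p*log(p/q) + (1-p)*log((1-p)/(1-q)).
p = 0.45, q = 0.5.
p*log(p/q) = 0.45*log(0.45/0.5) = -0.047412.
(1-p)*log((1-p)/(1-q)) = 0.55*log(0.55/0.5) = 0.052421.
D = -0.047412 + 0.052421 = 0.0050

0.0050


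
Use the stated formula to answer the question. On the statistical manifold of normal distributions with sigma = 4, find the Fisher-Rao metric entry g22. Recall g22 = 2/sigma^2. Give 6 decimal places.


For the 2-parameter normal family, the Fisher metric has:
  g11 = 1/sigma^2, g22 = 2/sigma^2.
sigma = 4, sigma^2 = 16.
g22 = 0.125000

0.125000


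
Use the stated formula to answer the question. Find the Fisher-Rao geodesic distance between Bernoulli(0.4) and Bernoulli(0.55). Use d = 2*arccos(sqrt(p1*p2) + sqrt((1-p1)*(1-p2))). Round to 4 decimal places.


Geodesic distance on Bernoulli manifold:
d(p1,p2) = 2*arccos(sqrt(p1*p2) + sqrt((1-p1)*(1-p2))).
sqrt(p1*p2) = sqrt(0.4*0.55) = 0.469042.
sqrt((1-p1)*(1-p2)) = sqrt(0.6*0.45) = 0.519615.
arg = 0.469042 + 0.519615 = 0.988657.
d = 2*arccos(0.988657) = 0.3015

0.3015


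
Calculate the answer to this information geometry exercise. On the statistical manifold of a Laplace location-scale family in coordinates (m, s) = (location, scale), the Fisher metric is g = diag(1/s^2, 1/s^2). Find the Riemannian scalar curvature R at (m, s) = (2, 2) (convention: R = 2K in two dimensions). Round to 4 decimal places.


The metric has the form g = (A dm^2 + B ds^2)/s^2 with A = 1, B = 1.
Substitute u = sqrt(A/B)*m: g = B*(du^2 + ds^2)/s^2, i.e. B times the
Poincare upper half-plane metric, which has constant Gaussian curvature -1.
Scaling a 2D metric by a constant c divides the Gaussian curvature by c,
so K = -1/B = -1/(1) = -1.0000 everywhere (the point (m, s) = (2, 2) is irrelevant:
the curvature is constant).
Scalar curvature in dimension 2: R = 2K = -2/(1) = -2.0000.

-2.0000


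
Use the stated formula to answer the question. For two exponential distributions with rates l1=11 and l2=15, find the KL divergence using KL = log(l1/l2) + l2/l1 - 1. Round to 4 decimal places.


KL divergence for exponential family:
KL = log(l1/l2) + l2/l1 - 1.
log(11/15) = -0.310155.
15/11 = 1.363636.
KL = -0.310155 + 1.363636 - 1 = 0.0535

0.0535


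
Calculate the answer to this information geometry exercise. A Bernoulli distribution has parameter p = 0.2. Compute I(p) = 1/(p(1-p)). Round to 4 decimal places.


For Bernoulli(p), Fisher information is I(p) = 1/(p*(1-p)).
p = 0.2, 1-p = 0.8.
p*(1-p) = 0.16.
I(p) = 1/0.16 = 6.2500

6.2500


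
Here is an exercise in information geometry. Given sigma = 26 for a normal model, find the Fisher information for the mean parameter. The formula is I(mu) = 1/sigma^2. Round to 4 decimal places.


The Fisher information for the mean of a normal distribution is I(mu) = 1/sigma^2.
sigma = 26, so sigma^2 = 676.
I(mu) = 1/676 = 0.0015

0.0015


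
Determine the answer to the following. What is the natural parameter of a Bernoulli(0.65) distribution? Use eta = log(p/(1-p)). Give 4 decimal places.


Natural parameter for Bernoulli: eta = log(p/(1-p)).
p = 0.65, 1-p = 0.35.
p/(1-p) = 1.857143.
eta = log(1.857143) = 0.6190

0.6190


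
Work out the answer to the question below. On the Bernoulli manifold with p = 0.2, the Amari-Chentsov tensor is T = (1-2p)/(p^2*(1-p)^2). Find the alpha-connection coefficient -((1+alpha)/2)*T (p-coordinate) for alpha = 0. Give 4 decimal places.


Skewness (Amari-Chentsov) tensor: T = (1-2p)/(p^2*(1-p)^2).
p = 0.2, 1-2p = 0.6, p^2 = 0.04, (1-p)^2 = 0.64.
T = 0.6/(0.04 * 0.64) = 23.4375.
In the p-coordinate, Gamma^(alpha) = Gamma^(0) - (alpha/2)*T with Gamma^(0) = (1/2)*g'(p) = -T/2,
so Gamma^(alpha) = -((1+alpha)/2)*T.
alpha = 0, -(1+alpha)/2 = -0.5.
Gamma = -0.5 * 23.4375 = -11.7187

-11.7187
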